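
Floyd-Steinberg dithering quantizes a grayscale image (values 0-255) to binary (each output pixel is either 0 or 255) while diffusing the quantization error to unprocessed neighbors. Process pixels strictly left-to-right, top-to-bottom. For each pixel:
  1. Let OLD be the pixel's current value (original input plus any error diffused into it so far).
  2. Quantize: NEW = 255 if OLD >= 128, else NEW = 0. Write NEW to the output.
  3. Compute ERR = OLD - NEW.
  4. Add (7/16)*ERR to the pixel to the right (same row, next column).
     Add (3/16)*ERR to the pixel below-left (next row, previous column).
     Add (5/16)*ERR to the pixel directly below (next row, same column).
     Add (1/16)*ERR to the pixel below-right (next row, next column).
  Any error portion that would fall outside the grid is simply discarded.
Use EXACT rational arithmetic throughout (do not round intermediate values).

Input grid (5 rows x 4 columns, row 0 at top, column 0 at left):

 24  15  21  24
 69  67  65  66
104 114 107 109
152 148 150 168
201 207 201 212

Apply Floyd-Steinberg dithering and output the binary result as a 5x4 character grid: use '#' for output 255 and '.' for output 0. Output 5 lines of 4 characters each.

Answer: ....
..#.
#..#
##.#
####

Derivation:
(0,0): OLD=24 → NEW=0, ERR=24
(0,1): OLD=51/2 → NEW=0, ERR=51/2
(0,2): OLD=1029/32 → NEW=0, ERR=1029/32
(0,3): OLD=19491/512 → NEW=0, ERR=19491/512
(1,0): OLD=2601/32 → NEW=0, ERR=2601/32
(1,1): OLD=30223/256 → NEW=0, ERR=30223/256
(1,2): OLD=1109451/8192 → NEW=255, ERR=-979509/8192
(1,3): OLD=3616893/131072 → NEW=0, ERR=3616893/131072
(2,0): OLD=620693/4096 → NEW=255, ERR=-423787/4096
(2,1): OLD=11572199/131072 → NEW=0, ERR=11572199/131072
(2,2): OLD=31670599/262144 → NEW=0, ERR=31670599/262144
(2,3): OLD=683697971/4194304 → NEW=255, ERR=-385849549/4194304
(3,0): OLD=285677781/2097152 → NEW=255, ERR=-249095979/2097152
(3,1): OLD=4691275435/33554432 → NEW=255, ERR=-3865104725/33554432
(3,2): OLD=67446180853/536870912 → NEW=0, ERR=67446180853/536870912
(3,3): OLD=1733149952819/8589934592 → NEW=255, ERR=-457283368141/8589934592
(4,0): OLD=76388060817/536870912 → NEW=255, ERR=-60514021743/536870912
(4,1): OLD=591939951139/4294967296 → NEW=255, ERR=-503276709341/4294967296
(4,2): OLD=23613733271315/137438953472 → NEW=255, ERR=-11433199864045/137438953472
(4,3): OLD=366844083975797/2199023255552 → NEW=255, ERR=-193906846189963/2199023255552
Row 0: ....
Row 1: ..#.
Row 2: #..#
Row 3: ##.#
Row 4: ####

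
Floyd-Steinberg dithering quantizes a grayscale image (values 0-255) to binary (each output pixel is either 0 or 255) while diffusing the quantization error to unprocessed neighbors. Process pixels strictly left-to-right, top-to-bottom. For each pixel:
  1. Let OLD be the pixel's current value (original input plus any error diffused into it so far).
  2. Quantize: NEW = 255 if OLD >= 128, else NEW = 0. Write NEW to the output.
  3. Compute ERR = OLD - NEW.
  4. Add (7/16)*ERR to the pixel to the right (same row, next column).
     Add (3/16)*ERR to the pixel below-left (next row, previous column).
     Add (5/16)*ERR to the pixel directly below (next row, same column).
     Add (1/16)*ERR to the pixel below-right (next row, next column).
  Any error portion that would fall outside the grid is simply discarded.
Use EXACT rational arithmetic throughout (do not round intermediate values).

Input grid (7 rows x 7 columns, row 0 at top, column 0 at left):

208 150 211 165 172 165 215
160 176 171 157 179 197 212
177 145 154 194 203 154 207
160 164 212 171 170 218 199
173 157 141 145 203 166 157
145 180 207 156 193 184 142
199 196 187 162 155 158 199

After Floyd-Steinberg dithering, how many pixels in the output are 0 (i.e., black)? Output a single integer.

(0,0): OLD=208 → NEW=255, ERR=-47
(0,1): OLD=2071/16 → NEW=255, ERR=-2009/16
(0,2): OLD=39953/256 → NEW=255, ERR=-25327/256
(0,3): OLD=498551/4096 → NEW=0, ERR=498551/4096
(0,4): OLD=14762049/65536 → NEW=255, ERR=-1949631/65536
(0,5): OLD=159367623/1048576 → NEW=255, ERR=-108019257/1048576
(0,6): OLD=2850966641/16777216 → NEW=255, ERR=-1427223439/16777216
(1,0): OLD=31173/256 → NEW=0, ERR=31173/256
(1,1): OLD=345187/2048 → NEW=255, ERR=-177053/2048
(1,2): OLD=7683103/65536 → NEW=0, ERR=7683103/65536
(1,3): OLD=61489907/262144 → NEW=255, ERR=-5356813/262144
(1,4): OLD=2500731705/16777216 → NEW=255, ERR=-1777458375/16777216
(1,5): OLD=13508629897/134217728 → NEW=0, ERR=13508629897/134217728
(1,6): OLD=478911540199/2147483648 → NEW=255, ERR=-68696790041/2147483648
(2,0): OLD=6515697/32768 → NEW=255, ERR=-1840143/32768
(2,1): OLD=128982635/1048576 → NEW=0, ERR=128982635/1048576
(2,2): OLD=3946285057/16777216 → NEW=255, ERR=-331905023/16777216
(2,3): OLD=22336731193/134217728 → NEW=255, ERR=-11888789447/134217728
(2,4): OLD=159701260425/1073741824 → NEW=255, ERR=-114102904695/1073741824
(2,5): OLD=4341044392579/34359738368 → NEW=0, ERR=4341044392579/34359738368
(2,6): OLD=142149230273221/549755813888 → NEW=255, ERR=1961497731781/549755813888
(3,0): OLD=2776879585/16777216 → NEW=255, ERR=-1501310495/16777216
(3,1): OLD=20947491917/134217728 → NEW=255, ERR=-13278028723/134217728
(3,2): OLD=164943770167/1073741824 → NEW=255, ERR=-108860394953/1073741824
(3,3): OLD=334158163089/4294967296 → NEW=0, ERR=334158163089/4294967296
(3,4): OLD=103894483822049/549755813888 → NEW=255, ERR=-36293248719391/549755813888
(3,5): OLD=979121447601715/4398046511104 → NEW=255, ERR=-142380412729805/4398046511104
(3,6): OLD=13640830793767853/70368744177664 → NEW=255, ERR=-4303198971536467/70368744177664
(4,0): OLD=271628165135/2147483648 → NEW=0, ERR=271628165135/2147483648
(4,1): OLD=5388303668803/34359738368 → NEW=255, ERR=-3373429615037/34359738368
(4,2): OLD=41104519821517/549755813888 → NEW=0, ERR=41104519821517/549755813888
(4,3): OLD=806205041486815/4398046511104 → NEW=255, ERR=-315296818844705/4398046511104
(4,4): OLD=5270542054095469/35184372088832 → NEW=255, ERR=-3701472828556691/35184372088832
(4,5): OLD=106133199167006061/1125899906842624 → NEW=0, ERR=106133199167006061/1125899906842624
(4,6): OLD=3190487656775966475/18014398509481984 → NEW=255, ERR=-1403183963141939445/18014398509481984
(5,0): OLD=91324557379449/549755813888 → NEW=255, ERR=-48863175161991/549755813888
(5,1): OLD=582115259199827/4398046511104 → NEW=255, ERR=-539386601131693/4398046511104
(5,2): OLD=5528557591228213/35184372088832 → NEW=255, ERR=-3443457291423947/35184372088832
(5,3): OLD=21315194861437929/281474976710656 → NEW=0, ERR=21315194861437929/281474976710656
(5,4): OLD=3719052327757988067/18014398509481984 → NEW=255, ERR=-874619292159917853/18014398509481984
(5,5): OLD=24649002061254588339/144115188075855872 → NEW=255, ERR=-12100370898088659021/144115188075855872
(5,6): OLD=200184801989423126045/2305843009213693952 → NEW=0, ERR=200184801989423126045/2305843009213693952
(6,0): OLD=10430693281480417/70368744177664 → NEW=255, ERR=-7513336483823903/70368744177664
(6,1): OLD=98016868094573013/1125899906842624 → NEW=0, ERR=98016868094573013/1125899906842624
(6,2): OLD=3621556799754852319/18014398509481984 → NEW=255, ERR=-972114820163053601/18014398509481984
(6,3): OLD=21161235770703625089/144115188075855872 → NEW=255, ERR=-15588137188639622271/144115188075855872
(6,4): OLD=23489525187004841891/288230376151711744 → NEW=0, ERR=23489525187004841891/288230376151711744
(6,5): OLD=6665158002489196627823/36893488147419103232 → NEW=255, ERR=-2742681475102674696337/36893488147419103232
(6,6): OLD=111187185144906855190553/590295810358705651712 → NEW=255, ERR=-39338246496563085996007/590295810358705651712
Output grid:
  Row 0: ###.###  (1 black, running=1)
  Row 1: .#.##.#  (3 black, running=4)
  Row 2: #.###.#  (2 black, running=6)
  Row 3: ###.###  (1 black, running=7)
  Row 4: .#.##.#  (3 black, running=10)
  Row 5: ###.##.  (2 black, running=12)
  Row 6: #.##.##  (2 black, running=14)

Answer: 14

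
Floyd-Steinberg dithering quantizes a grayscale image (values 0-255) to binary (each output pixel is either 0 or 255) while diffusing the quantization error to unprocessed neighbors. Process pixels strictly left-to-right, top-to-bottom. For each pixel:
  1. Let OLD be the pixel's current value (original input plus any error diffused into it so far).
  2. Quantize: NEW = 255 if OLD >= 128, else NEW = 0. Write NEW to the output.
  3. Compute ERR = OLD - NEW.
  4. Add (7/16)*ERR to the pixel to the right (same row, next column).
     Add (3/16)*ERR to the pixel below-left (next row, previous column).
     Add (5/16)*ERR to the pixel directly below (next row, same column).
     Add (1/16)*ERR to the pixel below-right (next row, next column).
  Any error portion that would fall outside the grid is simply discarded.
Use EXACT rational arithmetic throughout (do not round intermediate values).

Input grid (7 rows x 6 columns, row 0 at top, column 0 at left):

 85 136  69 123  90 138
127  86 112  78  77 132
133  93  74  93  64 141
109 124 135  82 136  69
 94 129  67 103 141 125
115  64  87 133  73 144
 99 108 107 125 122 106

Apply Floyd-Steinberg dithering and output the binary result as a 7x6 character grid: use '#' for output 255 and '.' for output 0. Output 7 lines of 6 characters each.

(0,0): OLD=85 → NEW=0, ERR=85
(0,1): OLD=2771/16 → NEW=255, ERR=-1309/16
(0,2): OLD=8501/256 → NEW=0, ERR=8501/256
(0,3): OLD=563315/4096 → NEW=255, ERR=-481165/4096
(0,4): OLD=2530085/65536 → NEW=0, ERR=2530085/65536
(0,5): OLD=162414083/1048576 → NEW=255, ERR=-104972797/1048576
(1,0): OLD=35385/256 → NEW=255, ERR=-29895/256
(1,1): OLD=42767/2048 → NEW=0, ERR=42767/2048
(1,2): OLD=6840251/65536 → NEW=0, ERR=6840251/65536
(1,3): OLD=25235999/262144 → NEW=0, ERR=25235999/262144
(1,4): OLD=1762763773/16777216 → NEW=0, ERR=1762763773/16777216
(1,5): OLD=40022704603/268435456 → NEW=255, ERR=-28428336677/268435456
(2,0): OLD=3290645/32768 → NEW=0, ERR=3290645/32768
(2,1): OLD=163296951/1048576 → NEW=255, ERR=-104089929/1048576
(2,2): OLD=1384833253/16777216 → NEW=0, ERR=1384833253/16777216
(2,3): OLD=24886622717/134217728 → NEW=255, ERR=-9338897923/134217728
(2,4): OLD=225711090807/4294967296 → NEW=0, ERR=225711090807/4294967296
(2,5): OLD=9446424447153/68719476736 → NEW=255, ERR=-8077042120527/68719476736
(3,0): OLD=2042949957/16777216 → NEW=0, ERR=2042949957/16777216
(3,1): OLD=22549380961/134217728 → NEW=255, ERR=-11676139679/134217728
(3,2): OLD=111115220083/1073741824 → NEW=0, ERR=111115220083/1073741824
(3,3): OLD=8283650172185/68719476736 → NEW=0, ERR=8283650172185/68719476736
(3,4): OLD=98281688874617/549755813888 → NEW=255, ERR=-41906043666823/549755813888
(3,5): OLD=19397447666807/8796093022208 → NEW=0, ERR=19397447666807/8796093022208
(4,0): OLD=248553042155/2147483648 → NEW=0, ERR=248553042155/2147483648
(4,1): OLD=6166375285231/34359738368 → NEW=255, ERR=-2595357998609/34359738368
(4,2): OLD=91761904507933/1099511627776 → NEW=0, ERR=91761904507933/1099511627776
(4,3): OLD=2979366231269233/17592186044416 → NEW=255, ERR=-1506641210056847/17592186044416
(4,4): OLD=24673515389193089/281474976710656 → NEW=0, ERR=24673515389193089/281474976710656
(4,5): OLD=717312258414939367/4503599627370496 → NEW=255, ERR=-431105646564537113/4503599627370496
(5,0): OLD=75320087973693/549755813888 → NEW=255, ERR=-64867644567747/549755813888
(5,1): OLD=205040474223885/17592186044416 → NEW=0, ERR=205040474223885/17592186044416
(5,2): OLD=13707905864285279/140737488355328 → NEW=0, ERR=13707905864285279/140737488355328
(5,3): OLD=767869729457332229/4503599627370496 → NEW=255, ERR=-380548175522144251/4503599627370496
(5,4): OLD=361403909722626565/9007199254740992 → NEW=0, ERR=361403909722626565/9007199254740992
(5,5): OLD=19760910477790439241/144115188075855872 → NEW=255, ERR=-16988462481552808119/144115188075855872
(6,0): OLD=18102320986187079/281474976710656 → NEW=0, ERR=18102320986187079/281474976710656
(6,1): OLD=678543445764259131/4503599627370496 → NEW=255, ERR=-469874459215217349/4503599627370496
(6,2): OLD=1381288030168073539/18014398509481984 → NEW=0, ERR=1381288030168073539/18014398509481984
(6,3): OLD=42009885128661872855/288230376151711744 → NEW=255, ERR=-31488860790024621865/288230376151711744
(6,4): OLD=273742436150855140855/4611686018427387904 → NEW=0, ERR=273742436150855140855/4611686018427387904
(6,5): OLD=7204501345038371373409/73786976294838206464 → NEW=0, ERR=7204501345038371373409/73786976294838206464
Row 0: .#.#.#
Row 1: #....#
Row 2: .#.#.#
Row 3: .#..#.
Row 4: .#.#.#
Row 5: #..#.#
Row 6: .#.#..

Answer: .#.#.#
#....#
.#.#.#
.#..#.
.#.#.#
#..#.#
.#.#..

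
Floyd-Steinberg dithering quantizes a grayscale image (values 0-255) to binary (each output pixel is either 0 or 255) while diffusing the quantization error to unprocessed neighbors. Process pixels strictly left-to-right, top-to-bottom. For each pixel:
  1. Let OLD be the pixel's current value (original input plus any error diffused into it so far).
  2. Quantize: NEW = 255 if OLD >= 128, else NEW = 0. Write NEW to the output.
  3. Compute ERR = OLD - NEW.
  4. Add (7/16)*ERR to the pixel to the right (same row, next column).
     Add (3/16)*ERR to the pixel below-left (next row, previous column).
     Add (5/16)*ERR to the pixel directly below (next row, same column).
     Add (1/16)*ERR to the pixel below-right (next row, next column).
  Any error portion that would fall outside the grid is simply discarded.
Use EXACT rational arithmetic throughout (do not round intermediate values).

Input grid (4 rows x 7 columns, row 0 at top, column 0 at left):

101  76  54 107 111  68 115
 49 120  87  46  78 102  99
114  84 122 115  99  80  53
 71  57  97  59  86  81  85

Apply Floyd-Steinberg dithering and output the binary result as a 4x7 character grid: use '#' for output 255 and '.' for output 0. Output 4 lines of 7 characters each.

(0,0): OLD=101 → NEW=0, ERR=101
(0,1): OLD=1923/16 → NEW=0, ERR=1923/16
(0,2): OLD=27285/256 → NEW=0, ERR=27285/256
(0,3): OLD=629267/4096 → NEW=255, ERR=-415213/4096
(0,4): OLD=4368005/65536 → NEW=0, ERR=4368005/65536
(0,5): OLD=101879203/1048576 → NEW=0, ERR=101879203/1048576
(0,6): OLD=2642534261/16777216 → NEW=255, ERR=-1635655819/16777216
(1,0): OLD=26393/256 → NEW=0, ERR=26393/256
(1,1): OLD=468911/2048 → NEW=255, ERR=-53329/2048
(1,2): OLD=6384475/65536 → NEW=0, ERR=6384475/65536
(1,3): OLD=19949439/262144 → NEW=0, ERR=19949439/262144
(1,4): OLD=2415990621/16777216 → NEW=255, ERR=-1862199459/16777216
(1,5): OLD=9353299181/134217728 → NEW=0, ERR=9353299181/134217728
(1,6): OLD=225688280643/2147483648 → NEW=0, ERR=225688280643/2147483648
(2,0): OLD=4631285/32768 → NEW=255, ERR=-3724555/32768
(2,1): OLD=53314007/1048576 → NEW=0, ERR=53314007/1048576
(2,2): OLD=3142865221/16777216 → NEW=255, ERR=-1135324859/16777216
(2,3): OLD=12677225565/134217728 → NEW=0, ERR=12677225565/134217728
(2,4): OLD=132563746029/1073741824 → NEW=0, ERR=132563746029/1073741824
(2,5): OLD=5791638759503/34359738368 → NEW=255, ERR=-2970094524337/34359738368
(2,6): OLD=28795903507481/549755813888 → NEW=0, ERR=28795903507481/549755813888
(3,0): OLD=755195557/16777216 → NEW=0, ERR=755195557/16777216
(3,1): OLD=9769681857/134217728 → NEW=0, ERR=9769681857/134217728
(3,2): OLD=138068281043/1073741824 → NEW=255, ERR=-135735884077/1073741824
(3,3): OLD=223895140757/4294967296 → NEW=0, ERR=223895140757/4294967296
(3,4): OLD=75362413413029/549755813888 → NEW=255, ERR=-64825319128411/549755813888
(3,5): OLD=87679543721151/4398046511104 → NEW=0, ERR=87679543721151/4398046511104
(3,6): OLD=7366764102333601/70368744177664 → NEW=0, ERR=7366764102333601/70368744177664
Row 0: ...#..#
Row 1: .#..#..
Row 2: #.#..#.
Row 3: ..#.#..

Answer: ...#..#
.#..#..
#.#..#.
..#.#..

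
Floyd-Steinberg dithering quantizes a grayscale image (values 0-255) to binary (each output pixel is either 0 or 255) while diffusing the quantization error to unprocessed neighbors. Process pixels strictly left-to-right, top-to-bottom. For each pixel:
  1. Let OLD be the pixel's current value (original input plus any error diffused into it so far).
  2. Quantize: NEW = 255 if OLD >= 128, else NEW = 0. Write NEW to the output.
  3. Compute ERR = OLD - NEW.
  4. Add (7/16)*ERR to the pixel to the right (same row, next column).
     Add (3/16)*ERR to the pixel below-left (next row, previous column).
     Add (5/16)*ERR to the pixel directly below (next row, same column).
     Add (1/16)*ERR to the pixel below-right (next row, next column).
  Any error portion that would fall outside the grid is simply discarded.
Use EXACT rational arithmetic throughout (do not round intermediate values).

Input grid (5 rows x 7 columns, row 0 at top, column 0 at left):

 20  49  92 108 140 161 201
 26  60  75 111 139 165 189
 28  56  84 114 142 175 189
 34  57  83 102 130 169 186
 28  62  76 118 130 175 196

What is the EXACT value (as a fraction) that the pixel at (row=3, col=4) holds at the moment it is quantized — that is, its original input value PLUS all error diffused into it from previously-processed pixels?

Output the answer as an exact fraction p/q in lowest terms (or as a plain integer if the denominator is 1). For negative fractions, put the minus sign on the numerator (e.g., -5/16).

(0,0): OLD=20 → NEW=0, ERR=20
(0,1): OLD=231/4 → NEW=0, ERR=231/4
(0,2): OLD=7505/64 → NEW=0, ERR=7505/64
(0,3): OLD=163127/1024 → NEW=255, ERR=-97993/1024
(0,4): OLD=1607809/16384 → NEW=0, ERR=1607809/16384
(0,5): OLD=53459847/262144 → NEW=255, ERR=-13386873/262144
(0,6): OLD=749346993/4194304 → NEW=255, ERR=-320200527/4194304
(1,0): OLD=2757/64 → NEW=0, ERR=2757/64
(1,1): OLD=61507/512 → NEW=0, ERR=61507/512
(1,2): OLD=2455455/16384 → NEW=255, ERR=-1722465/16384
(1,3): OLD=3986499/65536 → NEW=0, ERR=3986499/65536
(1,4): OLD=758008121/4194304 → NEW=255, ERR=-311539399/4194304
(1,5): OLD=3636117225/33554432 → NEW=0, ERR=3636117225/33554432
(1,6): OLD=112399882119/536870912 → NEW=255, ERR=-24502200441/536870912
(2,0): OLD=524177/8192 → NEW=0, ERR=524177/8192
(2,1): OLD=27398059/262144 → NEW=0, ERR=27398059/262144
(2,2): OLD=485640321/4194304 → NEW=0, ERR=485640321/4194304
(2,3): OLD=5475001593/33554432 → NEW=255, ERR=-3081378567/33554432
(2,4): OLD=27576941369/268435456 → NEW=0, ERR=27576941369/268435456
(2,5): OLD=2066821466371/8589934592 → NEW=255, ERR=-123611854589/8589934592
(2,6): OLD=24081349198405/137438953472 → NEW=255, ERR=-10965583936955/137438953472
(3,0): OLD=308668833/4194304 → NEW=0, ERR=308668833/4194304
(3,1): OLD=4951515693/33554432 → NEW=255, ERR=-3604864467/33554432
(3,2): OLD=16507331559/268435456 → NEW=0, ERR=16507331559/268435456
(3,3): OLD=136048661769/1073741824 → NEW=0, ERR=136048661769/1073741824
(3,4): OLD=28738431152545/137438953472 → NEW=255, ERR=-6308501982815/137438953472
Target (3,4): original=130, with diffused error = 28738431152545/137438953472

Answer: 28738431152545/137438953472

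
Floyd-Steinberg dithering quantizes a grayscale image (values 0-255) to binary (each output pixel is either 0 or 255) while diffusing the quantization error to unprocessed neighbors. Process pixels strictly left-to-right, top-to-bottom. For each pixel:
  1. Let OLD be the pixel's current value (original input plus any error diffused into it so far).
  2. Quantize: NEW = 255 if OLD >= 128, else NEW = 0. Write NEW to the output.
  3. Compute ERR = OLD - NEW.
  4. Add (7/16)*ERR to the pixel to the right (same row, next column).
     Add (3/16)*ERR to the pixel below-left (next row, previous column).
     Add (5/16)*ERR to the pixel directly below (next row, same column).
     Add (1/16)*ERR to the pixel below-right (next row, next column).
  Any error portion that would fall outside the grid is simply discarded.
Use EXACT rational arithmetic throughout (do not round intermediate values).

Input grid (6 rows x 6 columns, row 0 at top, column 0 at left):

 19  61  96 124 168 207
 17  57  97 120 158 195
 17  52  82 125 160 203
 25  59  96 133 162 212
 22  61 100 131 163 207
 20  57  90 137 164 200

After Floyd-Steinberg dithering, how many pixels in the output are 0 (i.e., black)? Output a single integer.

Answer: 20

Derivation:
(0,0): OLD=19 → NEW=0, ERR=19
(0,1): OLD=1109/16 → NEW=0, ERR=1109/16
(0,2): OLD=32339/256 → NEW=0, ERR=32339/256
(0,3): OLD=734277/4096 → NEW=255, ERR=-310203/4096
(0,4): OLD=8838627/65536 → NEW=255, ERR=-7873053/65536
(0,5): OLD=161943861/1048576 → NEW=255, ERR=-105443019/1048576
(1,0): OLD=9199/256 → NEW=0, ERR=9199/256
(1,1): OLD=244233/2048 → NEW=0, ERR=244233/2048
(1,2): OLD=11716669/65536 → NEW=255, ERR=-4995011/65536
(1,3): OLD=12676857/262144 → NEW=0, ERR=12676857/262144
(1,4): OLD=1980166859/16777216 → NEW=0, ERR=1980166859/16777216
(1,5): OLD=55755138845/268435456 → NEW=255, ERR=-12695902435/268435456
(2,0): OLD=1657715/32768 → NEW=0, ERR=1657715/32768
(2,1): OLD=104181153/1048576 → NEW=0, ERR=104181153/1048576
(2,2): OLD=1982568483/16777216 → NEW=0, ERR=1982568483/16777216
(2,3): OLD=28075391691/134217728 → NEW=255, ERR=-6150128949/134217728
(2,4): OLD=734399705057/4294967296 → NEW=255, ERR=-360816955423/4294967296
(2,5): OLD=10915585610551/68719476736 → NEW=255, ERR=-6607880957129/68719476736
(3,0): OLD=997208259/16777216 → NEW=0, ERR=997208259/16777216
(3,1): OLD=18974548743/134217728 → NEW=255, ERR=-15250971897/134217728
(3,2): OLD=86794583493/1073741824 → NEW=0, ERR=86794583493/1073741824
(3,3): OLD=10011004777231/68719476736 → NEW=255, ERR=-7512461790449/68719476736
(3,4): OLD=36847892919727/549755813888 → NEW=0, ERR=36847892919727/549755813888
(3,5): OLD=1812207162566881/8796093022208 → NEW=255, ERR=-430796558096159/8796093022208
(4,0): OLD=41380054925/2147483648 → NEW=0, ERR=41380054925/2147483648
(4,1): OLD=1813936831273/34359738368 → NEW=0, ERR=1813936831273/34359738368
(4,2): OLD=132774662150571/1099511627776 → NEW=0, ERR=132774662150571/1099511627776
(4,3): OLD=2942967074651767/17592186044416 → NEW=255, ERR=-1543040366674313/17592186044416
(4,4): OLD=36466831937341159/281474976710656 → NEW=255, ERR=-35309287123876121/281474976710656
(4,5): OLD=635018784878074609/4503599627370496 → NEW=255, ERR=-513399120101401871/4503599627370496
(5,0): OLD=19747331165579/549755813888 → NEW=0, ERR=19747331165579/549755813888
(5,1): OLD=1988957708426811/17592186044416 → NEW=0, ERR=1988957708426811/17592186044416
(5,2): OLD=23088519696290617/140737488355328 → NEW=255, ERR=-12799539834318023/140737488355328
(5,3): OLD=242418814074278403/4503599627370496 → NEW=0, ERR=242418814074278403/4503599627370496
(5,4): OLD=1094302307082151363/9007199254740992 → NEW=0, ERR=1094302307082151363/9007199254740992
(5,5): OLD=30219265375768179359/144115188075855872 → NEW=255, ERR=-6530107583575068001/144115188075855872
Output grid:
  Row 0: ...###  (3 black, running=3)
  Row 1: ..#..#  (4 black, running=7)
  Row 2: ...###  (3 black, running=10)
  Row 3: .#.#.#  (3 black, running=13)
  Row 4: ...###  (3 black, running=16)
  Row 5: ..#..#  (4 black, running=20)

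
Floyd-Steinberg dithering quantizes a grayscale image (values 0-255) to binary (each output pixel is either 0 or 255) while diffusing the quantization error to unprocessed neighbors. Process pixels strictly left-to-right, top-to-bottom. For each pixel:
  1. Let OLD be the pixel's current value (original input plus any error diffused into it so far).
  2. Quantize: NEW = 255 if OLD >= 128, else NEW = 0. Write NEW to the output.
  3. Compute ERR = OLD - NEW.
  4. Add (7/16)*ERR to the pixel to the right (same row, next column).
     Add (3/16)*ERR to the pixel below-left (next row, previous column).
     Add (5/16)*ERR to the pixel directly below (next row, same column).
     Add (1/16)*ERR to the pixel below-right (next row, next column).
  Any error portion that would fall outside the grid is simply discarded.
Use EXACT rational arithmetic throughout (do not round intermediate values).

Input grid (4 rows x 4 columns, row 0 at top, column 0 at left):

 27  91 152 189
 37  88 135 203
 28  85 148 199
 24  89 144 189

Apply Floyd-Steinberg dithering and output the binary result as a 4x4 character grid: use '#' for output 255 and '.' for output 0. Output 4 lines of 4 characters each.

Answer: ..##
.#.#
..##
..#.

Derivation:
(0,0): OLD=27 → NEW=0, ERR=27
(0,1): OLD=1645/16 → NEW=0, ERR=1645/16
(0,2): OLD=50427/256 → NEW=255, ERR=-14853/256
(0,3): OLD=670173/4096 → NEW=255, ERR=-374307/4096
(1,0): OLD=16567/256 → NEW=0, ERR=16567/256
(1,1): OLD=285185/2048 → NEW=255, ERR=-237055/2048
(1,2): OLD=3638549/65536 → NEW=0, ERR=3638549/65536
(1,3): OLD=204583843/1048576 → NEW=255, ERR=-62803037/1048576
(2,0): OLD=869019/32768 → NEW=0, ERR=869019/32768
(2,1): OLD=78523225/1048576 → NEW=0, ERR=78523225/1048576
(2,2): OLD=376749149/2097152 → NEW=255, ERR=-158024611/2097152
(2,3): OLD=5059562889/33554432 → NEW=255, ERR=-3496817271/33554432
(3,0): OLD=777265899/16777216 → NEW=0, ERR=777265899/16777216
(3,1): OLD=32265821941/268435456 → NEW=0, ERR=32265821941/268435456
(3,2): OLD=679378624267/4294967296 → NEW=255, ERR=-415838036213/4294967296
(3,3): OLD=7515517392845/68719476736 → NEW=0, ERR=7515517392845/68719476736
Row 0: ..##
Row 1: .#.#
Row 2: ..##
Row 3: ..#.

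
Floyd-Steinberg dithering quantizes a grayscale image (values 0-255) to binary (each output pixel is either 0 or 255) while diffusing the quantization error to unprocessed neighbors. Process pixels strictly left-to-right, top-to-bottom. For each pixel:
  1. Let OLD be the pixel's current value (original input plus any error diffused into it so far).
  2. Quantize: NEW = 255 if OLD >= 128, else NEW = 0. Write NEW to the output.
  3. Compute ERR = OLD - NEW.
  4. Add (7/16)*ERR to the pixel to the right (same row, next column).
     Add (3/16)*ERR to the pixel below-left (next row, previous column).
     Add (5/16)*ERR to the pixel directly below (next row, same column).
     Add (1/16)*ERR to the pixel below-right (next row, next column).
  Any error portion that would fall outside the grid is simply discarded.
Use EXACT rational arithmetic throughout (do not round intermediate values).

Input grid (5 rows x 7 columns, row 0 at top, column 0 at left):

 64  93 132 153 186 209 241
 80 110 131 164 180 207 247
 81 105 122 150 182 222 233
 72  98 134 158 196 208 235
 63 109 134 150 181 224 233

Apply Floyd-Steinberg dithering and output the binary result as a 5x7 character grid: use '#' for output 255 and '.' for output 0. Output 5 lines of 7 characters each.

Answer: ..#.###
.#.####
.#.#.##
.#.####
..#.###

Derivation:
(0,0): OLD=64 → NEW=0, ERR=64
(0,1): OLD=121 → NEW=0, ERR=121
(0,2): OLD=2959/16 → NEW=255, ERR=-1121/16
(0,3): OLD=31321/256 → NEW=0, ERR=31321/256
(0,4): OLD=981103/4096 → NEW=255, ERR=-63377/4096
(0,5): OLD=13253385/65536 → NEW=255, ERR=-3458295/65536
(0,6): OLD=228498751/1048576 → NEW=255, ERR=-38888129/1048576
(1,0): OLD=1963/16 → NEW=0, ERR=1963/16
(1,1): OLD=24621/128 → NEW=255, ERR=-8019/128
(1,2): OLD=459569/4096 → NEW=0, ERR=459569/4096
(1,3): OLD=3998365/16384 → NEW=255, ERR=-179555/16384
(1,4): OLD=176289271/1048576 → NEW=255, ERR=-91097609/1048576
(1,5): OLD=1212823975/8388608 → NEW=255, ERR=-926271065/8388608
(1,6): OLD=24669694441/134217728 → NEW=255, ERR=-9555826199/134217728
(2,0): OLD=220351/2048 → NEW=0, ERR=220351/2048
(2,1): OLD=10564389/65536 → NEW=255, ERR=-6147291/65536
(2,2): OLD=115400367/1048576 → NEW=0, ERR=115400367/1048576
(2,3): OLD=1555642103/8388608 → NEW=255, ERR=-583452937/8388608
(2,4): OLD=6914403111/67108864 → NEW=0, ERR=6914403111/67108864
(2,5): OLD=459113355661/2147483648 → NEW=255, ERR=-88494974579/2147483648
(2,6): OLD=6384762729131/34359738368 → NEW=255, ERR=-2376970554709/34359738368
(3,0): OLD=92311759/1048576 → NEW=0, ERR=92311759/1048576
(3,1): OLD=1128793507/8388608 → NEW=255, ERR=-1010301533/8388608
(3,2): OLD=6495933721/67108864 → NEW=0, ERR=6495933721/67108864
(3,3): OLD=54978364895/268435456 → NEW=255, ERR=-13472676385/268435456
(3,4): OLD=6671494464719/34359738368 → NEW=255, ERR=-2090238819121/34359738368
(3,5): OLD=44523601158621/274877906944 → NEW=255, ERR=-25570265112099/274877906944
(3,6): OLD=748142895390275/4398046511104 → NEW=255, ERR=-373358964941245/4398046511104
(4,0): OLD=9117282625/134217728 → NEW=0, ERR=9117282625/134217728
(4,1): OLD=267864080845/2147483648 → NEW=0, ERR=267864080845/2147483648
(4,2): OLD=6936621476899/34359738368 → NEW=255, ERR=-1825111806941/34359738368
(4,3): OLD=29060139078001/274877906944 → NEW=0, ERR=29060139078001/274877906944
(4,4): OLD=412675511668227/2199023255552 → NEW=255, ERR=-148075418497533/2199023255552
(4,5): OLD=10256294164192131/70368744177664 → NEW=255, ERR=-7687735601112189/70368744177664
(4,6): OLD=172105824022549125/1125899906842624 → NEW=255, ERR=-114998652222319995/1125899906842624
Row 0: ..#.###
Row 1: .#.####
Row 2: .#.#.##
Row 3: .#.####
Row 4: ..#.###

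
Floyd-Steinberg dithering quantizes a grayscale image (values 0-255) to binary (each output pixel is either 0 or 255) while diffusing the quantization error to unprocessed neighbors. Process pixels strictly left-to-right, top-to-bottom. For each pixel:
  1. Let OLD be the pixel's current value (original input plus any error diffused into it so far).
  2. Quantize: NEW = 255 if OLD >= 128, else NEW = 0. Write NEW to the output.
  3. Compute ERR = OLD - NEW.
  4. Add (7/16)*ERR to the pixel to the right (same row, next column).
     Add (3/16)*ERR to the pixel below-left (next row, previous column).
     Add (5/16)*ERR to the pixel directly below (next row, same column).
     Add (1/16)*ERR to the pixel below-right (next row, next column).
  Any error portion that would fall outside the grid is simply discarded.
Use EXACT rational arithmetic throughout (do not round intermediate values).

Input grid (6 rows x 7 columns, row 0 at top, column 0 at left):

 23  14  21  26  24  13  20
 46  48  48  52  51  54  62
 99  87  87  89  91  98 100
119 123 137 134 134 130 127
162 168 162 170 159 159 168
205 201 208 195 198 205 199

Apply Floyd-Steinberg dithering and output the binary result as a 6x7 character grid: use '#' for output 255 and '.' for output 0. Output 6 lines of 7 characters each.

(0,0): OLD=23 → NEW=0, ERR=23
(0,1): OLD=385/16 → NEW=0, ERR=385/16
(0,2): OLD=8071/256 → NEW=0, ERR=8071/256
(0,3): OLD=162993/4096 → NEW=0, ERR=162993/4096
(0,4): OLD=2713815/65536 → NEW=0, ERR=2713815/65536
(0,5): OLD=32628193/1048576 → NEW=0, ERR=32628193/1048576
(0,6): OLD=563941671/16777216 → NEW=0, ERR=563941671/16777216
(1,0): OLD=14771/256 → NEW=0, ERR=14771/256
(1,1): OLD=180453/2048 → NEW=0, ERR=180453/2048
(1,2): OLD=6905289/65536 → NEW=0, ERR=6905289/65536
(1,3): OLD=31527509/262144 → NEW=0, ERR=31527509/262144
(1,4): OLD=2095124255/16777216 → NEW=0, ERR=2095124255/16777216
(1,5): OLD=17079100751/134217728 → NEW=0, ERR=17079100751/134217728
(1,6): OLD=279431766977/2147483648 → NEW=255, ERR=-268176563263/2147483648
(2,0): OLD=4376231/32768 → NEW=255, ERR=-3979609/32768
(2,1): OLD=88881309/1048576 → NEW=0, ERR=88881309/1048576
(2,2): OLD=3104932119/16777216 → NEW=255, ERR=-1173257961/16777216
(2,3): OLD=16909939743/134217728 → NEW=0, ERR=16909939743/134217728
(2,4): OLD=232487473615/1073741824 → NEW=255, ERR=-41316691505/1073741824
(2,5): OLD=3618794953925/34359738368 → NEW=0, ERR=3618794953925/34359738368
(2,6): OLD=63225270797491/549755813888 → NEW=0, ERR=63225270797491/549755813888
(3,0): OLD=1626395191/16777216 → NEW=0, ERR=1626395191/16777216
(3,1): OLD=22977749227/134217728 → NEW=255, ERR=-11247771413/134217728
(3,2): OLD=115323584113/1073741824 → NEW=0, ERR=115323584113/1073741824
(3,3): OLD=896681641287/4294967296 → NEW=255, ERR=-198535019193/4294967296
(3,4): OLD=71123976781367/549755813888 → NEW=255, ERR=-69063755760073/549755813888
(3,5): OLD=559035532611221/4398046511104 → NEW=0, ERR=559035532611221/4398046511104
(3,6): OLD=15842295824843915/70368744177664 → NEW=255, ERR=-2101733940460405/70368744177664
(4,0): OLD=379204844377/2147483648 → NEW=255, ERR=-168403485863/2147483648
(4,1): OLD=4593910020869/34359738368 → NEW=255, ERR=-4167823262971/34359738368
(4,2): OLD=70693182524779/549755813888 → NEW=255, ERR=-69494550016661/549755813888
(4,3): OLD=366832979580425/4398046511104 → NEW=0, ERR=366832979580425/4398046511104
(4,4): OLD=6233858844544331/35184372088832 → NEW=255, ERR=-2738156038107829/35184372088832
(4,5): OLD=170261380704694731/1125899906842624 → NEW=255, ERR=-116843095540174389/1125899906842624
(4,6): OLD=2183491661923392765/18014398509481984 → NEW=0, ERR=2183491661923392765/18014398509481984
(5,0): OLD=86724193189087/549755813888 → NEW=255, ERR=-53463539352353/549755813888
(5,1): OLD=404374559264373/4398046511104 → NEW=0, ERR=404374559264373/4398046511104
(5,2): OLD=7627278132109635/35184372088832 → NEW=255, ERR=-1344736750542525/35184372088832
(5,3): OLD=51186641765592687/281474976710656 → NEW=255, ERR=-20589477295624593/281474976710656
(5,4): OLD=2295620530654757221/18014398509481984 → NEW=0, ERR=2295620530654757221/18014398509481984
(5,5): OLD=35478831138364613397/144115188075855872 → NEW=255, ERR=-1270541820978633963/144115188075855872
(5,6): OLD=522352716334468047515/2305843009213693952 → NEW=255, ERR=-65637251015023910245/2305843009213693952
Row 0: .......
Row 1: ......#
Row 2: #.#.#..
Row 3: .#.##.#
Row 4: ###.##.
Row 5: #.##.##

Answer: .......
......#
#.#.#..
.#.##.#
###.##.
#.##.##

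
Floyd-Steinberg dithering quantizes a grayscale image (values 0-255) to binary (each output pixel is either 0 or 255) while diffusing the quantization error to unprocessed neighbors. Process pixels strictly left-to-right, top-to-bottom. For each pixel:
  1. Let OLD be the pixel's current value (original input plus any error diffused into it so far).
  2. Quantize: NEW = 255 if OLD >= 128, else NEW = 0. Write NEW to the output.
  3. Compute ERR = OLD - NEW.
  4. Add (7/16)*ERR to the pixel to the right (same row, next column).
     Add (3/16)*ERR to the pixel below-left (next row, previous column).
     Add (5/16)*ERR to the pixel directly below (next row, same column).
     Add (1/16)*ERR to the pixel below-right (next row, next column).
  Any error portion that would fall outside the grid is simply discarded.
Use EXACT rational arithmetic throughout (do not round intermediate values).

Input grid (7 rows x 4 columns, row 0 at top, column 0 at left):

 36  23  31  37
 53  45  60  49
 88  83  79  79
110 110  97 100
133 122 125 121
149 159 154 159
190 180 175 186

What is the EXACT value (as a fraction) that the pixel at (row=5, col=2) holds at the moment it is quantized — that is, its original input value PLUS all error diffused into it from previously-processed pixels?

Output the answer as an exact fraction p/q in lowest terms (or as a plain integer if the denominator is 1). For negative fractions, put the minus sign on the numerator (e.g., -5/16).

Answer: 269995314497849/2199023255552

Derivation:
(0,0): OLD=36 → NEW=0, ERR=36
(0,1): OLD=155/4 → NEW=0, ERR=155/4
(0,2): OLD=3069/64 → NEW=0, ERR=3069/64
(0,3): OLD=59371/1024 → NEW=0, ERR=59371/1024
(1,0): OLD=4577/64 → NEW=0, ERR=4577/64
(1,1): OLD=51015/512 → NEW=0, ERR=51015/512
(1,2): OLD=2160563/16384 → NEW=255, ERR=-2017357/16384
(1,3): OLD=4258901/262144 → NEW=0, ERR=4258901/262144
(2,0): OLD=1057021/8192 → NEW=255, ERR=-1031939/8192
(2,1): OLD=10592847/262144 → NEW=0, ERR=10592847/262144
(2,2): OLD=35375971/524288 → NEW=0, ERR=35375971/524288
(2,3): OLD=888365415/8388608 → NEW=0, ERR=888365415/8388608
(3,0): OLD=328041741/4194304 → NEW=0, ERR=328041741/4194304
(3,1): OLD=10846365523/67108864 → NEW=255, ERR=-6266394797/67108864
(3,2): OLD=106961353581/1073741824 → NEW=0, ERR=106961353581/1073741824
(3,3): OLD=3107720247675/17179869184 → NEW=255, ERR=-1273146394245/17179869184
(4,0): OLD=150251817481/1073741824 → NEW=255, ERR=-123552347639/1073741824
(4,1): OLD=567314384827/8589934592 → NEW=0, ERR=567314384827/8589934592
(4,2): OLD=45435411791291/274877906944 → NEW=255, ERR=-24658454479429/274877906944
(4,3): OLD=285084841464717/4398046511104 → NEW=0, ERR=285084841464717/4398046511104
(5,0): OLD=17238253316249/137438953472 → NEW=0, ERR=17238253316249/137438953472
(5,1): OLD=925790478831471/4398046511104 → NEW=255, ERR=-195711381500049/4398046511104
(5,2): OLD=269995314497849/2199023255552 → NEW=0, ERR=269995314497849/2199023255552
Target (5,2): original=154, with diffused error = 269995314497849/2199023255552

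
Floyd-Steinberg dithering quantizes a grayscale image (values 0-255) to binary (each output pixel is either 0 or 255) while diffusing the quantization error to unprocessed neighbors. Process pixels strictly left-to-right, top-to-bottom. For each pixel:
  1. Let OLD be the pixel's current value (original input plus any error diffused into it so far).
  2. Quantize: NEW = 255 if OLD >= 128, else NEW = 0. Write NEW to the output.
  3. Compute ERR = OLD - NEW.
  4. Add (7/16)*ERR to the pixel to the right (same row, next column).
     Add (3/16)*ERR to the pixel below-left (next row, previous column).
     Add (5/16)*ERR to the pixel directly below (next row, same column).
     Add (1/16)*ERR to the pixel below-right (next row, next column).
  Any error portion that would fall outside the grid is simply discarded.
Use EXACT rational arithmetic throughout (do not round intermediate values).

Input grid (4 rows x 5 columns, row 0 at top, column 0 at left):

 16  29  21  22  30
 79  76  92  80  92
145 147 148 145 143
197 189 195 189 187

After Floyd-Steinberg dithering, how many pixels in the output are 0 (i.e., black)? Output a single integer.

Answer: 11

Derivation:
(0,0): OLD=16 → NEW=0, ERR=16
(0,1): OLD=36 → NEW=0, ERR=36
(0,2): OLD=147/4 → NEW=0, ERR=147/4
(0,3): OLD=2437/64 → NEW=0, ERR=2437/64
(0,4): OLD=47779/1024 → NEW=0, ERR=47779/1024
(1,0): OLD=363/4 → NEW=0, ERR=363/4
(1,1): OLD=4315/32 → NEW=255, ERR=-3845/32
(1,2): OLD=61753/1024 → NEW=0, ERR=61753/1024
(1,3): OLD=264865/2048 → NEW=255, ERR=-257375/2048
(1,4): OLD=1768805/32768 → NEW=0, ERR=1768805/32768
(2,0): OLD=77225/512 → NEW=255, ERR=-53335/512
(2,1): OLD=1324745/16384 → NEW=0, ERR=1324745/16384
(2,2): OLD=44865127/262144 → NEW=255, ERR=-21981593/262144
(2,3): OLD=347843017/4194304 → NEW=0, ERR=347843017/4194304
(2,4): OLD=12636399871/67108864 → NEW=255, ERR=-4476360449/67108864
(3,0): OLD=47083003/262144 → NEW=255, ERR=-19763717/262144
(3,1): OLD=333552369/2097152 → NEW=255, ERR=-201221391/2097152
(3,2): OLD=9893265337/67108864 → NEW=255, ERR=-7219494983/67108864
(3,3): OLD=40292953015/268435456 → NEW=255, ERR=-28158088265/268435456
(3,4): OLD=538787010605/4294967296 → NEW=0, ERR=538787010605/4294967296
Output grid:
  Row 0: .....  (5 black, running=5)
  Row 1: .#.#.  (3 black, running=8)
  Row 2: #.#.#  (2 black, running=10)
  Row 3: ####.  (1 black, running=11)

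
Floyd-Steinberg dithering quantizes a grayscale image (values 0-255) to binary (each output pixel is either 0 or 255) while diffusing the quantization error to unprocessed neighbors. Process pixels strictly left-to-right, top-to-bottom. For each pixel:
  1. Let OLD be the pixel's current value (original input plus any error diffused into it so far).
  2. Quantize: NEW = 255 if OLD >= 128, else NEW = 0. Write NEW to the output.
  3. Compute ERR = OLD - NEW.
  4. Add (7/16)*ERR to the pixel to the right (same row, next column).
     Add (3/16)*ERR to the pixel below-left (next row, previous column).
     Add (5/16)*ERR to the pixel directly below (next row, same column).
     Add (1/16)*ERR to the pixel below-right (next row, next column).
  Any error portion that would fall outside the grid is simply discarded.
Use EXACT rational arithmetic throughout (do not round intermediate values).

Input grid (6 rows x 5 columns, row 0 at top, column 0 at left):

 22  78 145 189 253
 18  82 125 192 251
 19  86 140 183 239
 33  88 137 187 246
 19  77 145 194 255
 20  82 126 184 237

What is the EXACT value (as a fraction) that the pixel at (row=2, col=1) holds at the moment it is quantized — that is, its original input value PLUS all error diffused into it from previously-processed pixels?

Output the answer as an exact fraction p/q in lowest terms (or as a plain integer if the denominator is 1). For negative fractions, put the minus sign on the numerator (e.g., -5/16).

Answer: 66355305/524288

Derivation:
(0,0): OLD=22 → NEW=0, ERR=22
(0,1): OLD=701/8 → NEW=0, ERR=701/8
(0,2): OLD=23467/128 → NEW=255, ERR=-9173/128
(0,3): OLD=322861/2048 → NEW=255, ERR=-199379/2048
(0,4): OLD=6894651/32768 → NEW=255, ERR=-1461189/32768
(1,0): OLD=5287/128 → NEW=0, ERR=5287/128
(1,1): OLD=118161/1024 → NEW=0, ERR=118161/1024
(1,2): OLD=4597733/32768 → NEW=255, ERR=-3758107/32768
(1,3): OLD=12918593/131072 → NEW=0, ERR=12918593/131072
(1,4): OLD=574831267/2097152 → NEW=255, ERR=40057507/2097152
(2,0): OLD=877259/16384 → NEW=0, ERR=877259/16384
(2,1): OLD=66355305/524288 → NEW=0, ERR=66355305/524288
Target (2,1): original=86, with diffused error = 66355305/524288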